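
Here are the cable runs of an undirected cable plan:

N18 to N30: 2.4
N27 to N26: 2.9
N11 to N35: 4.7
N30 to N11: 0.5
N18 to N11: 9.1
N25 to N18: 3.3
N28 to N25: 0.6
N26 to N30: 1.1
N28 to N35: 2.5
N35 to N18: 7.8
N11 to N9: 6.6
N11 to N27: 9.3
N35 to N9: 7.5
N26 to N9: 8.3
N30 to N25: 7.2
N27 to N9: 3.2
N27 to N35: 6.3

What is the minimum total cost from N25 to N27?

Enumerating some paths:
N25 → N18 → N30 → N26 → N27: 3.3+2.4+1.1+2.9 = 9.7
N25 → N28 → N35 → N27: 0.6+2.5+6.3 = 9.4
Cheapest is N25 → N28 → N35 → N27 at 9.4.

9.4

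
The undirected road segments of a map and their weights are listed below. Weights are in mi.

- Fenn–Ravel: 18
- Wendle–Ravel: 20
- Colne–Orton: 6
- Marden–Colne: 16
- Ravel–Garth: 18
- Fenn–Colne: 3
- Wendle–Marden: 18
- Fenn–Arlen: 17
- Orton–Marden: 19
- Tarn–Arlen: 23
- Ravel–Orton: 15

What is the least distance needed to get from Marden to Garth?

Enumerating some paths:
Marden - Orton - Ravel - Garth: 19+15+18 = 52
Marden - Wendle - Ravel - Garth: 18+20+18 = 56
Marden - Colne - Orton - Ravel - Garth: 16+6+15+18 = 55
Marden - Colne - Fenn - Ravel - Garth: 16+3+18+18 = 55
Cheapest is Marden - Orton - Ravel - Garth at 52 mi.

52 mi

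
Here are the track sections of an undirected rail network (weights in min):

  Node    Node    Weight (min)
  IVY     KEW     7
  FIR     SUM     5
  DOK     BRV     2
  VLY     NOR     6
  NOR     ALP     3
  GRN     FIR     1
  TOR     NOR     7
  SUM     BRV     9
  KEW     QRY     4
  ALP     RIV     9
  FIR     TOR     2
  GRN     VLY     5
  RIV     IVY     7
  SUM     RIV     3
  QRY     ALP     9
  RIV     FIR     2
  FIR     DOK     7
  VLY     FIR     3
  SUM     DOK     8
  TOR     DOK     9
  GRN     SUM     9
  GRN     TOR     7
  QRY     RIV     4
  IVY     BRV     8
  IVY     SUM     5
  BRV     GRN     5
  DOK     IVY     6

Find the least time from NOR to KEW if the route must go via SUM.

25 min

Best NOR to SUM: NOR–VLY–FIR–SUM costing 14
Shortest SUM→KEW: SUM–RIV–QRY–KEW = 11
Total via SUM: 14 + 11 = 25 min.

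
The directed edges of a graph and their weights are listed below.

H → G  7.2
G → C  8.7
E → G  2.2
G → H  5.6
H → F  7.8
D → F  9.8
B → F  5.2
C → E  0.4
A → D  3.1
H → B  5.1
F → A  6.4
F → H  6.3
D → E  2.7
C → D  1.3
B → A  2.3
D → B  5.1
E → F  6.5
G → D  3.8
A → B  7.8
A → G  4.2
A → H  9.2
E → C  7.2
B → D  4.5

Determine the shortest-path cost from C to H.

Settle nodes by increasing distance from C:
C: 0
E: 0.4  (via C)
D: 1.3  (via C)
G: 2.6  (via E)
B: 6.4  (via D)
F: 6.9  (via E)
H: 8.2  (via G)
Shortest route: C → E → G → H = 8.2.

8.2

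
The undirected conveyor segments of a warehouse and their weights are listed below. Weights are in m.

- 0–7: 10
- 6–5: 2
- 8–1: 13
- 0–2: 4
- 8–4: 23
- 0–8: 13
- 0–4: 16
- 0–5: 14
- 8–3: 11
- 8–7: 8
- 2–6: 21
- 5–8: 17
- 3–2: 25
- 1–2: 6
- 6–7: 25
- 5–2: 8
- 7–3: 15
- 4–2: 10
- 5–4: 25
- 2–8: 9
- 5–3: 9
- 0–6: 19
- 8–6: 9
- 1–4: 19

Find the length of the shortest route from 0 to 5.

Running Dijkstra from 0:
0: 0
2: 4  (via 0)
1: 10  (via 2)
7: 10  (via 0)
5: 12  (via 2)
Shortest route: 0 → 2 → 5 = 12 m.

12 m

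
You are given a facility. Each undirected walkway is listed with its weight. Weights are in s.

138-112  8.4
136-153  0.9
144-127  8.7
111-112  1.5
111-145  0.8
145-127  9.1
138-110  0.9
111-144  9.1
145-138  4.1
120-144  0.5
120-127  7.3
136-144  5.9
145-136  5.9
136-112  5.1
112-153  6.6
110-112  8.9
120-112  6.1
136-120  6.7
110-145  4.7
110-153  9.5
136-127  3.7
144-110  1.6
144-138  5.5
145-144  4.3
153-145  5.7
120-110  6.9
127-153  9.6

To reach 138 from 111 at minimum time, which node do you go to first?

Enumerating some paths:
111 - 112 - 138: 1.5+8.4 = 9.9
111 - 145 - 138: 0.8+4.1 = 4.9
111 - 145 - 144 - 110 - 138: 0.8+4.3+1.6+0.9 = 7.6
111 - 145 - 110 - 138: 0.8+4.7+0.9 = 6.4
Cheapest is 111 - 145 - 138 at 4.9 s.
So from 111 the first move is to 145.

145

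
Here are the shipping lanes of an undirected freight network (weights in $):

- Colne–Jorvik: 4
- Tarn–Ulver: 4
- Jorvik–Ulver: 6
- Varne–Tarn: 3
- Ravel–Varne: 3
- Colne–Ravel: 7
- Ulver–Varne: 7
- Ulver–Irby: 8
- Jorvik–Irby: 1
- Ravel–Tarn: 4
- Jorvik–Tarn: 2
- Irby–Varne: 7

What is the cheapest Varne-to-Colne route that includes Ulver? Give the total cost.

$17

Shortest Varne→Ulver: Varne → Ulver = 7
Best Ulver to Colne: Ulver → Jorvik → Colne costing 10
Total via Ulver: 7 + 10 = $17.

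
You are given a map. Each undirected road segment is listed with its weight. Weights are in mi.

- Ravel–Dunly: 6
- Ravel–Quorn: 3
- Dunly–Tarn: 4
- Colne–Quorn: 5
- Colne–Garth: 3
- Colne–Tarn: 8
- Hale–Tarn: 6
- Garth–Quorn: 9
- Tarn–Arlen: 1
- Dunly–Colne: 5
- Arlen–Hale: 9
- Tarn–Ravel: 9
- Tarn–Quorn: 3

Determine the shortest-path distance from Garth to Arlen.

12 mi

Candidate routes:
Garth–Colne–Tarn–Arlen: 3+8+1 = 12
Garth–Quorn–Tarn–Arlen: 9+3+1 = 13
Cheapest is Garth–Colne–Tarn–Arlen at 12 mi.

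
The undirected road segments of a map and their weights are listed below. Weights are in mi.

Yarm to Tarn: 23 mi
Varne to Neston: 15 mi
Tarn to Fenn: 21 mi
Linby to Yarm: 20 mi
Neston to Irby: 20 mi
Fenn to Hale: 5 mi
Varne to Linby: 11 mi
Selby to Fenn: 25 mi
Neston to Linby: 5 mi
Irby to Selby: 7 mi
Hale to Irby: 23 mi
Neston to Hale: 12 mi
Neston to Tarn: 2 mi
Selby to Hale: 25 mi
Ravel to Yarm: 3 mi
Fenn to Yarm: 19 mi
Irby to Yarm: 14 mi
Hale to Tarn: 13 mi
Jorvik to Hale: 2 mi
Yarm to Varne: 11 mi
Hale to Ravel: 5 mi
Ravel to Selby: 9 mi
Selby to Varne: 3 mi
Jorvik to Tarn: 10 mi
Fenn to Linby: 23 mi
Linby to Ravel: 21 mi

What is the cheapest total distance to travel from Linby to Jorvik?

Compare a few routes:
Linby–Neston–Tarn–Jorvik: 5+2+10 = 17
Linby–Neston–Hale–Jorvik: 5+12+2 = 19
Linby–Neston–Tarn–Hale–Jorvik: 5+2+13+2 = 22
The minimum is 17 mi via Linby–Neston–Tarn–Jorvik.

17 mi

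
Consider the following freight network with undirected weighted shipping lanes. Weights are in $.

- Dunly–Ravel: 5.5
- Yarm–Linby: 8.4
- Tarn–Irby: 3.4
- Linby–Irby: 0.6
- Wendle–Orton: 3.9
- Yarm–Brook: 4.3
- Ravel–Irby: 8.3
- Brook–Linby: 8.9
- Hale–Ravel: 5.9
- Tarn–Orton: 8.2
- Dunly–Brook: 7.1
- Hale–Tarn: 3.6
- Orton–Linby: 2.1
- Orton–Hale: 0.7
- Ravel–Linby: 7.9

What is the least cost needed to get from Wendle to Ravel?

$10.5

Running Dijkstra from Wendle:
Wendle: 0
Orton: 3.9  (via Wendle)
Hale: 4.6  (via Orton)
Linby: 6  (via Orton)
Irby: 6.6  (via Linby)
Tarn: 8.2  (via Hale)
Ravel: 10.5  (via Hale)
Shortest route: Wendle → Orton → Hale → Ravel = $10.5.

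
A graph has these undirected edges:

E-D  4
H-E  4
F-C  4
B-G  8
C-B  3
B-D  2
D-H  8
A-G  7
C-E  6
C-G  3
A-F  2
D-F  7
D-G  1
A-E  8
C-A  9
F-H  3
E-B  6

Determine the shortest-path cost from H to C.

7

Enumerating some paths:
H–F–C: 3+4 = 7
H–E–C: 4+6 = 10
The minimum is 7 via H–F–C.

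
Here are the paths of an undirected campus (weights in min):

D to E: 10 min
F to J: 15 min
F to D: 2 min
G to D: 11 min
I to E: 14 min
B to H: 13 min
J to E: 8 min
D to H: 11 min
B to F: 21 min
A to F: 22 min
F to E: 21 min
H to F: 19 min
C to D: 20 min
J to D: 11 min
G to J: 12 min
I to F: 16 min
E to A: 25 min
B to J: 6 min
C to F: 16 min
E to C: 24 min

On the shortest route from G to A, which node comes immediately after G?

Compare a few routes:
G → J → E → A: 12+8+25 = 45
G → D → E → A: 11+10+25 = 46
G → D → F → A: 11+2+22 = 35
The minimum is 35 min via G → D → F → A.
So from G the first move is to D.

D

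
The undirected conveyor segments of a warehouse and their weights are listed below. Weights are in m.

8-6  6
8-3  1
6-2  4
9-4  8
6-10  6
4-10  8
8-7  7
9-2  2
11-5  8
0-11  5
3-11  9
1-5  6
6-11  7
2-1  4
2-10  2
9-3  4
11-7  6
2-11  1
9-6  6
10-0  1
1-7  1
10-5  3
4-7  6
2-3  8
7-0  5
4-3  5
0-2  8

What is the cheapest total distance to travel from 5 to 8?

Shortest distances from 5:
5: 0
10: 3  (via 5)
0: 4  (via 10)
2: 5  (via 10)
1: 6  (via 5)
11: 6  (via 2)
7: 7  (via 1)
9: 7  (via 2)
6: 9  (via 10)
3: 11  (via 9)
4: 11  (via 10)
8: 12  (via 3)
Shortest route: 5–10–2–9–3–8 = 12 m.

12 m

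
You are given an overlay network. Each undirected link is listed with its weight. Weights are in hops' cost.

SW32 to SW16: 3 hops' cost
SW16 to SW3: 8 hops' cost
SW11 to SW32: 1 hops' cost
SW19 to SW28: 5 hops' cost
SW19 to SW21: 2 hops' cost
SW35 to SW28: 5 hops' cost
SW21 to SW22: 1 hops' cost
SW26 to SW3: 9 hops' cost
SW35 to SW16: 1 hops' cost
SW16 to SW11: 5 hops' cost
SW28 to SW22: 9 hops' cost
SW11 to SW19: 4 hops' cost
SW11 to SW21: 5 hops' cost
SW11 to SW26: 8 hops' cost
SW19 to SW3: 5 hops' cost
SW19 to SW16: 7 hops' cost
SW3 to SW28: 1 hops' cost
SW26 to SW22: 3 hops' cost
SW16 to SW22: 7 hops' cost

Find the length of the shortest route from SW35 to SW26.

11 hops' cost

Enumerating some paths:
SW35 → SW16 → SW32 → SW11 → SW21 → SW22 → SW26: 1+3+1+5+1+3 = 14
SW35 → SW16 → SW32 → SW11 → SW26: 1+3+1+8 = 13
SW35 → SW16 → SW22 → SW26: 1+7+3 = 11
Cheapest is SW35 → SW16 → SW22 → SW26 at 11 hops' cost.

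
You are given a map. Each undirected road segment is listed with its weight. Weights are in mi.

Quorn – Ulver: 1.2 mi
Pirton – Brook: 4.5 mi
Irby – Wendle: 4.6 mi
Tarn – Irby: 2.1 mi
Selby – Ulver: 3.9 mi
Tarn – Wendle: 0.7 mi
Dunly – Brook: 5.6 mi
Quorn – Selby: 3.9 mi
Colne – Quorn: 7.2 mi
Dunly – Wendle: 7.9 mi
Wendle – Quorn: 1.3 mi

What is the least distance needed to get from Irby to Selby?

Candidate routes:
Irby–Tarn–Wendle–Quorn–Ulver–Selby: 2.1+0.7+1.3+1.2+3.9 = 9.2
Irby–Tarn–Wendle–Quorn–Selby: 2.1+0.7+1.3+3.9 = 8
Cheapest is Irby–Tarn–Wendle–Quorn–Selby at 8 mi.

8 mi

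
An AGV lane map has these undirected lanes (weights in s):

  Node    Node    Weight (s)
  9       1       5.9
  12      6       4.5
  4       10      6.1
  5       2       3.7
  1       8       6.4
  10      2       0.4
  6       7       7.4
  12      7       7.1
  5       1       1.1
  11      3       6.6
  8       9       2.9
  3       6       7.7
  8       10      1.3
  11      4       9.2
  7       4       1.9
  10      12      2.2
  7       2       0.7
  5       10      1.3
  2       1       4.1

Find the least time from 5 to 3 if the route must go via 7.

17.5 s

Shortest 5→7: 5–10–2–7 = 2.4
Shortest 7→3: 7–6–3 = 15.1
Total via 7: 2.4 + 15.1 = 17.5 s.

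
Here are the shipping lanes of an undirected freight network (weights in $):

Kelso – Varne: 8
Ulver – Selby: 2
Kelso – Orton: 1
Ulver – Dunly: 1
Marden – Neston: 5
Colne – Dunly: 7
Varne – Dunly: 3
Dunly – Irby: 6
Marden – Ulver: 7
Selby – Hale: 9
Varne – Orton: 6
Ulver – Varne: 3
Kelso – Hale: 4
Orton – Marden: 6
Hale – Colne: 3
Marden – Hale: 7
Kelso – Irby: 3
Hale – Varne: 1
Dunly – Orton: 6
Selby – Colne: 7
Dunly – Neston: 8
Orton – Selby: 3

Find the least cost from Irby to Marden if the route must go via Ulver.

Shortest Irby→Ulver: Irby → Dunly → Ulver = 7
Best Ulver to Marden: Ulver → Marden costing 7
Total via Ulver: 7 + 7 = $14.

$14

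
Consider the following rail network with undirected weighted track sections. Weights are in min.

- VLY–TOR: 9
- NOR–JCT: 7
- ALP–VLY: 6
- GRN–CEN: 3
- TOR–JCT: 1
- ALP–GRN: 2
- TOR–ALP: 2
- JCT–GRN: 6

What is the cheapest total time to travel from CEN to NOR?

Enumerating some paths:
CEN–GRN–ALP–TOR–JCT–NOR: 3+2+2+1+7 = 15
CEN–GRN–JCT–NOR: 3+6+7 = 16
Cheapest is CEN–GRN–ALP–TOR–JCT–NOR at 15 min.

15 min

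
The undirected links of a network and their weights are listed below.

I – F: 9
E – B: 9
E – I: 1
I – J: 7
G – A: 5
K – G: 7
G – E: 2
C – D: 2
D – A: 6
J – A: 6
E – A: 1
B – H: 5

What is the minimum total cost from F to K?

19

Enumerating some paths:
F–I–J–A–E–G–K: 9+7+6+1+2+7 = 32
F–I–E–G–K: 9+1+2+7 = 19
F–I–E–A–G–K: 9+1+1+5+7 = 23
The minimum is 19 via F–I–E–G–K.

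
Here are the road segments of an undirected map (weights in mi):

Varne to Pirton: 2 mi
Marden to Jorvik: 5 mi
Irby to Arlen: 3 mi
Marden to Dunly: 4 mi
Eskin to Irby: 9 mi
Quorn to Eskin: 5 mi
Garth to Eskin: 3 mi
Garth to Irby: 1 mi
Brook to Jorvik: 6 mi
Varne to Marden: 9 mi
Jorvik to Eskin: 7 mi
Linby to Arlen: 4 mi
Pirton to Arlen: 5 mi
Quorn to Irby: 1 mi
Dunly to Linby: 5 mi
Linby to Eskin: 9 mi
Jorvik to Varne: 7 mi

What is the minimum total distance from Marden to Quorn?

Compare a few routes:
Marden - Jorvik - Eskin - Irby - Quorn: 5+7+9+1 = 22
Marden - Varne - Pirton - Arlen - Irby - Quorn: 9+2+5+3+1 = 20
Marden - Jorvik - Eskin - Quorn: 5+7+5 = 17
Cheapest is Marden - Jorvik - Eskin - Quorn at 17 mi.

17 mi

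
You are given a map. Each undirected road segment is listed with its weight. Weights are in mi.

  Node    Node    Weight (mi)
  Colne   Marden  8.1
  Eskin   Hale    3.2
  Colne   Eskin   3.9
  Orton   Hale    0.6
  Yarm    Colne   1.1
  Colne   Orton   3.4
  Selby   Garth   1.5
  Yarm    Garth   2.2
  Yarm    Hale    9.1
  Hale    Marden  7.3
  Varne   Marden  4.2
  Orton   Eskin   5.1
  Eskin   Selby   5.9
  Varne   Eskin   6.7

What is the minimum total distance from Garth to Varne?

13.9 mi

Enumerating some paths:
Garth → Yarm → Colne → Eskin → Varne: 2.2+1.1+3.9+6.7 = 13.9
Garth → Yarm → Colne → Orton → Hale → Eskin → Varne: 2.2+1.1+3.4+0.6+3.2+6.7 = 17.2
Garth → Yarm → Colne → Marden → Varne: 2.2+1.1+8.1+4.2 = 15.6
Garth → Selby → Eskin → Varne: 1.5+5.9+6.7 = 14.1
Cheapest is Garth → Yarm → Colne → Eskin → Varne at 13.9 mi.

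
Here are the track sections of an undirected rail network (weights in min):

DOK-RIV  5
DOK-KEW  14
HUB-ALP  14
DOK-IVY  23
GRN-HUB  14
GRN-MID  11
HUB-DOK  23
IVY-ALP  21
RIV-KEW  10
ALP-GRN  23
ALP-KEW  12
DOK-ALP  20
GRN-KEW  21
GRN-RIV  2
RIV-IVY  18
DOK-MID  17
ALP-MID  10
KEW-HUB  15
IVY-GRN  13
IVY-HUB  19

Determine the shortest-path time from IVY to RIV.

Candidate routes:
IVY - GRN - RIV: 13+2 = 15
IVY - RIV: 18 = 18
The minimum is 15 min via IVY - GRN - RIV.

15 min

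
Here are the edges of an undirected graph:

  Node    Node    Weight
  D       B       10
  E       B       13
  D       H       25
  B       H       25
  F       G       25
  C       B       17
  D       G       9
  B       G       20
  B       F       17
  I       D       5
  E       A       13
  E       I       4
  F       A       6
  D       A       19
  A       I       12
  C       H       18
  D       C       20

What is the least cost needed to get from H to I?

30

Running Dijkstra from H:
H: 0
C: 18  (via H)
B: 25  (via H)
D: 25  (via H)
I: 30  (via D)
Shortest route: H–D–I = 30.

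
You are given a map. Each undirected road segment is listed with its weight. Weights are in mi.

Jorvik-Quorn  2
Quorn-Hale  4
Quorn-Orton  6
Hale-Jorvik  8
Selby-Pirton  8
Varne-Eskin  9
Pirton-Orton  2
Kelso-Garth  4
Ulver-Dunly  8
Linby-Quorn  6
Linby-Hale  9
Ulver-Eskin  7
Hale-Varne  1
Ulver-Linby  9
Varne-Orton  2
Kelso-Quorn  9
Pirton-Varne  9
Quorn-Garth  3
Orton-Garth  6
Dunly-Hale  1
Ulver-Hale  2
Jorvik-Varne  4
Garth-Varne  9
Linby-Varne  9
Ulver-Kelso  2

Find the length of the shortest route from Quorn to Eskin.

Shortest distances from Quorn:
Quorn: 0
Jorvik: 2  (via Quorn)
Garth: 3  (via Quorn)
Hale: 4  (via Quorn)
Varne: 5  (via Hale)
Dunly: 5  (via Hale)
Orton: 6  (via Quorn)
Linby: 6  (via Quorn)
Ulver: 6  (via Hale)
Kelso: 7  (via Garth)
Pirton: 8  (via Orton)
Eskin: 13  (via Ulver)
Shortest route: Quorn → Hale → Ulver → Eskin = 13 mi.

13 mi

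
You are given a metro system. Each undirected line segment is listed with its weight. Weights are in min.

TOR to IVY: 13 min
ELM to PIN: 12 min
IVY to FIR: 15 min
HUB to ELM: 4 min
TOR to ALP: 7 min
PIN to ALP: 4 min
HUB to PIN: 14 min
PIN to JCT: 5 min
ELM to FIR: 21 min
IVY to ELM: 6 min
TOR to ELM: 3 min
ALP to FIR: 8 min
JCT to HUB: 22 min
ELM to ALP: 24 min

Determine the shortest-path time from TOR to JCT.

Shortest distances from TOR:
TOR: 0
ELM: 3  (via TOR)
ALP: 7  (via TOR)
HUB: 7  (via ELM)
IVY: 9  (via ELM)
PIN: 11  (via ALP)
FIR: 15  (via ALP)
JCT: 16  (via PIN)
Shortest route: TOR → ALP → PIN → JCT = 16 min.

16 min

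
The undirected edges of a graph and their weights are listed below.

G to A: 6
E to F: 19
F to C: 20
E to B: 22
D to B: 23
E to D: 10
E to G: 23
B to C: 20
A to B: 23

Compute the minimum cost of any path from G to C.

Settle nodes by increasing distance from G:
G: 0
A: 6  (via G)
E: 23  (via G)
B: 29  (via A)
D: 33  (via E)
F: 42  (via E)
C: 49  (via B)
Shortest route: G → A → B → C = 49.

49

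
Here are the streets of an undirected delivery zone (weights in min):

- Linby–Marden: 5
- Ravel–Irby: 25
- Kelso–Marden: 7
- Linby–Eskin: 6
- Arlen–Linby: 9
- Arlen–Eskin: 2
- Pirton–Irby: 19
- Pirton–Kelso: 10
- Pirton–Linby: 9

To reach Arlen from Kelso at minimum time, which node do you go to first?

Candidate routes:
Kelso–Marden–Linby–Eskin–Arlen: 7+5+6+2 = 20
Kelso–Pirton–Linby–Arlen: 10+9+9 = 28
Kelso–Marden–Linby–Arlen: 7+5+9 = 21
Kelso–Pirton–Linby–Eskin–Arlen: 10+9+6+2 = 27
Cheapest is Kelso–Marden–Linby–Eskin–Arlen at 20 min.
So from Kelso the first move is to Marden.

Marden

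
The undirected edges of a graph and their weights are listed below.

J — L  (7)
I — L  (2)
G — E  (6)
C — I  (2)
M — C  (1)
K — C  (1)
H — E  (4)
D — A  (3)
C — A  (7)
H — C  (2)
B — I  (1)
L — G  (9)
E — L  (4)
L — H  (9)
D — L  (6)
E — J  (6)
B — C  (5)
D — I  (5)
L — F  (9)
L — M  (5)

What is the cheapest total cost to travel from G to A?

Compare a few routes:
G → E → H → C → A: 6+4+2+7 = 19
G → L → D → A: 9+6+3 = 18
The minimum is 18 via G → L → D → A.

18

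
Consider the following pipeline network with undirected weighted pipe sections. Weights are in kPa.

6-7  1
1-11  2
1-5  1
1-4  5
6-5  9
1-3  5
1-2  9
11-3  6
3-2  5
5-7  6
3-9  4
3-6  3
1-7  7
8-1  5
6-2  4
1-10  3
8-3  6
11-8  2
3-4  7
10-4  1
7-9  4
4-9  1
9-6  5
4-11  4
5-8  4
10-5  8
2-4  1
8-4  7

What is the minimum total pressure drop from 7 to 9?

4 kPa

Settle nodes by increasing distance from 7:
7: 0
6: 1  (via 7)
3: 4  (via 6)
9: 4  (via 7)
Shortest route: 7–9 = 4 kPa.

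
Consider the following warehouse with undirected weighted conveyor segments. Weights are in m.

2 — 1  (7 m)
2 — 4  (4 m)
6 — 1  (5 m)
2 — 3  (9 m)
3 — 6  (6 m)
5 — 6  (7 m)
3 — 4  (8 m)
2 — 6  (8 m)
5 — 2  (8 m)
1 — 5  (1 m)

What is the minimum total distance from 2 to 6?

8 m

Candidate routes:
2 → 6: 8 = 8
2 → 1 → 6: 7+5 = 12
The minimum is 8 m via 2 → 6.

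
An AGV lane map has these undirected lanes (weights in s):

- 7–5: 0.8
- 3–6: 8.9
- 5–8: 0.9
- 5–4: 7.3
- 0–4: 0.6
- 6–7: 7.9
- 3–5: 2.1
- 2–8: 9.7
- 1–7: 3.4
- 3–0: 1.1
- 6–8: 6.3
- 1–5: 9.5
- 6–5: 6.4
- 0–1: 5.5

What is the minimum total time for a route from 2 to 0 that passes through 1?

20.3 s

Best 2 to 1: 2–8–5–7–1 costing 14.8
Best 1 to 0: 1–0 costing 5.5
Total via 1: 14.8 + 5.5 = 20.3 s.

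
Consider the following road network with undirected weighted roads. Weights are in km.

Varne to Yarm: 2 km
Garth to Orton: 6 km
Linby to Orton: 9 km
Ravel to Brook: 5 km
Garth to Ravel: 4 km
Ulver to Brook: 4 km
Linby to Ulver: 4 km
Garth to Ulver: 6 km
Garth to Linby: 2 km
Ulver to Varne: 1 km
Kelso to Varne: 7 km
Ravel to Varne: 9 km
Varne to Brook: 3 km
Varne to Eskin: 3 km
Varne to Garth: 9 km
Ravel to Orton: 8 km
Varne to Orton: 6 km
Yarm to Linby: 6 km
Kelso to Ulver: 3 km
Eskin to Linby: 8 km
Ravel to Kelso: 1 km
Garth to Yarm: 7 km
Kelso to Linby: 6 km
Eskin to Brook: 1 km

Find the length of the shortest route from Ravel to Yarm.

7 km

Enumerating some paths:
Ravel - Kelso - Varne - Yarm: 1+7+2 = 10
Ravel - Varne - Yarm: 9+2 = 11
Ravel - Brook - Varne - Yarm: 5+3+2 = 10
Ravel - Kelso - Ulver - Varne - Yarm: 1+3+1+2 = 7
The minimum is 7 km via Ravel - Kelso - Ulver - Varne - Yarm.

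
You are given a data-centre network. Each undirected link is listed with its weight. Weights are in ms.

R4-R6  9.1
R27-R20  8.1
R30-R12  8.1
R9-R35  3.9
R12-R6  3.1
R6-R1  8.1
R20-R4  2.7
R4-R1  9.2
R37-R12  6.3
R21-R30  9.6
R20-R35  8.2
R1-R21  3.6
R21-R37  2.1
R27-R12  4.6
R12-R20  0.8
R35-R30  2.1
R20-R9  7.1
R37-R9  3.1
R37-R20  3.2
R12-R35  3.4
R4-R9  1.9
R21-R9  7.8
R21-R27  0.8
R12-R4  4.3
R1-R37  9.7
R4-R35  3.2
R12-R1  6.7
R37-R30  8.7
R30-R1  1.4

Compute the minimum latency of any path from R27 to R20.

Settle nodes by increasing distance from R27:
R27: 0
R21: 0.8  (via R27)
R37: 2.9  (via R21)
R1: 4.4  (via R21)
R12: 4.6  (via R27)
R20: 5.4  (via R12)
Shortest route: R27 → R12 → R20 = 5.4 ms.

5.4 ms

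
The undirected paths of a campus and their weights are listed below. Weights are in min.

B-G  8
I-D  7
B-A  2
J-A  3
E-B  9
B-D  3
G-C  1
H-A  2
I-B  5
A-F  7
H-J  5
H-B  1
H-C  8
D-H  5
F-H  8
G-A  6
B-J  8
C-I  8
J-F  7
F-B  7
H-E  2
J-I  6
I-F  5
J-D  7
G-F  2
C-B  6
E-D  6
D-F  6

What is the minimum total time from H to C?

Settle nodes by increasing distance from H:
H: 0
B: 1  (via H)
A: 2  (via H)
E: 2  (via H)
D: 4  (via B)
J: 5  (via H)
I: 6  (via B)
C: 7  (via B)
Shortest route: H–B–C = 7 min.

7 min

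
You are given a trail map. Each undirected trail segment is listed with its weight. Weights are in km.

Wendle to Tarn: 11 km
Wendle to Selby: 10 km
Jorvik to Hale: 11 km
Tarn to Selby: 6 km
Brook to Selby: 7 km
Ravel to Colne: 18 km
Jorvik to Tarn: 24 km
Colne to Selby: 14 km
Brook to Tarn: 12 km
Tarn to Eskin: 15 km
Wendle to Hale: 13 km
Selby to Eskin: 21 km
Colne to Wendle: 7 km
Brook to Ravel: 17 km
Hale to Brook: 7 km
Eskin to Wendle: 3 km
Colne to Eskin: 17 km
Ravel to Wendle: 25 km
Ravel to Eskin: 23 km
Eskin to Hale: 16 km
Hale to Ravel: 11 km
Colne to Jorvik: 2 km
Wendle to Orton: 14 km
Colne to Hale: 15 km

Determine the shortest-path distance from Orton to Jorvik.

Compare a few routes:
Orton - Wendle - Eskin - Colne - Jorvik: 14+3+17+2 = 36
Orton - Wendle - Colne - Jorvik: 14+7+2 = 23
Cheapest is Orton - Wendle - Colne - Jorvik at 23 km.

23 km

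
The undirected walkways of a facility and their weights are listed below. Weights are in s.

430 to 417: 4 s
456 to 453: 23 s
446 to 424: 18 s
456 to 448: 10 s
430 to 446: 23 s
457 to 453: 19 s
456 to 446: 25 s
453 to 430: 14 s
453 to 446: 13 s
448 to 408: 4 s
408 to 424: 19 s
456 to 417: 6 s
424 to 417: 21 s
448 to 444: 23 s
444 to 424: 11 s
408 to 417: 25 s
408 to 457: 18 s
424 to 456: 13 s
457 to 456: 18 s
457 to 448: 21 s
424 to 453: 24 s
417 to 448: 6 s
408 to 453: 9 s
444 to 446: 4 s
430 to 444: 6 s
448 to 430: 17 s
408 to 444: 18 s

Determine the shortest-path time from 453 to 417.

Compare a few routes:
453–408–448–417: 9+4+6 = 19
453–430–417: 14+4 = 18
453–446–444–430–417: 13+4+6+4 = 27
Cheapest is 453–430–417 at 18 s.

18 s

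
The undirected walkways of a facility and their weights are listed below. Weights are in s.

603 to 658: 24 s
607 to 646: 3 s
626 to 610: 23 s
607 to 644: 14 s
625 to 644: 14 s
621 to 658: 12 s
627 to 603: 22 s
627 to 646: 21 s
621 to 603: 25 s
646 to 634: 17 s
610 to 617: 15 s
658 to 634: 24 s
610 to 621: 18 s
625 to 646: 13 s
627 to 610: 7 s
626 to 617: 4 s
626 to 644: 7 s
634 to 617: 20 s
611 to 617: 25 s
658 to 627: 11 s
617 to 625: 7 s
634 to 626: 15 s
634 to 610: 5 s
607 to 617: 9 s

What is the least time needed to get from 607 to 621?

Running Dijkstra from 607:
607: 0
646: 3  (via 607)
617: 9  (via 607)
626: 13  (via 617)
644: 14  (via 607)
625: 16  (via 646)
634: 20  (via 646)
627: 24  (via 646)
610: 24  (via 617)
611: 34  (via 617)
658: 35  (via 627)
621: 42  (via 610)
Shortest route: 607 → 617 → 610 → 621 = 42 s.

42 s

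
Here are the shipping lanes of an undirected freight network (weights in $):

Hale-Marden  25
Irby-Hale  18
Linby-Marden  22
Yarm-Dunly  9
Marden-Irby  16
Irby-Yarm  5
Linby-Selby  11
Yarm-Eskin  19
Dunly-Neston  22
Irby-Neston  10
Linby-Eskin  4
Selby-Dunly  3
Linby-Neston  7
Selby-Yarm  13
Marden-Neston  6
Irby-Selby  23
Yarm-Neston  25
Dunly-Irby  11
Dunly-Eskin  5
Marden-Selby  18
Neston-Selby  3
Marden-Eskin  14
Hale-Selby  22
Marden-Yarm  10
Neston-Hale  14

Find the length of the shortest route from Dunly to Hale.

Settle nodes by increasing distance from Dunly:
Dunly: 0
Selby: 3  (via Dunly)
Eskin: 5  (via Dunly)
Neston: 6  (via Selby)
Linby: 9  (via Eskin)
Yarm: 9  (via Dunly)
Irby: 11  (via Dunly)
Marden: 12  (via Neston)
Hale: 20  (via Neston)
Shortest route: Dunly–Selby–Neston–Hale = $20.

$20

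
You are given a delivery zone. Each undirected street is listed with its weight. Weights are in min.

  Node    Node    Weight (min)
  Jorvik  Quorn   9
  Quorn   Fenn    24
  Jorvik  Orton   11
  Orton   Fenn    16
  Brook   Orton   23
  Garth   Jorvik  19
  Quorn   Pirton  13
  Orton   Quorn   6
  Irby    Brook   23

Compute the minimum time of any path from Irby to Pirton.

65 min

Enumerating some paths:
Irby–Brook–Orton–Fenn–Quorn–Pirton: 23+23+16+24+13 = 99
Irby–Brook–Orton–Jorvik–Quorn–Pirton: 23+23+11+9+13 = 79
Irby–Brook–Orton–Quorn–Pirton: 23+23+6+13 = 65
The minimum is 65 min via Irby–Brook–Orton–Quorn–Pirton.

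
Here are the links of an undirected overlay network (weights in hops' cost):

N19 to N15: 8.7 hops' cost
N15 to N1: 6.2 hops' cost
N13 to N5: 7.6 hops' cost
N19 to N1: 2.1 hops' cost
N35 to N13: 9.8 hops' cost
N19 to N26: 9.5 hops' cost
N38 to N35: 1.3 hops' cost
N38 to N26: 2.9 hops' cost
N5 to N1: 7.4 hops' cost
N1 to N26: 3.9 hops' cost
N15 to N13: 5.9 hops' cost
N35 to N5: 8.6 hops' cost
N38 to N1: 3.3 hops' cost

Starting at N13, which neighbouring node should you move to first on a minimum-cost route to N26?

N35

Compare a few routes:
N13 → N35 → N38 → N1 → N26: 9.8+1.3+3.3+3.9 = 18.3
N13 → N15 → N1 → N26: 5.9+6.2+3.9 = 16
N13 → N35 → N38 → N26: 9.8+1.3+2.9 = 14
N13 → N15 → N1 → N38 → N26: 5.9+6.2+3.3+2.9 = 18.3
The minimum is 14 hops' cost via N13 → N35 → N38 → N26.
So from N13 the first move is to N35.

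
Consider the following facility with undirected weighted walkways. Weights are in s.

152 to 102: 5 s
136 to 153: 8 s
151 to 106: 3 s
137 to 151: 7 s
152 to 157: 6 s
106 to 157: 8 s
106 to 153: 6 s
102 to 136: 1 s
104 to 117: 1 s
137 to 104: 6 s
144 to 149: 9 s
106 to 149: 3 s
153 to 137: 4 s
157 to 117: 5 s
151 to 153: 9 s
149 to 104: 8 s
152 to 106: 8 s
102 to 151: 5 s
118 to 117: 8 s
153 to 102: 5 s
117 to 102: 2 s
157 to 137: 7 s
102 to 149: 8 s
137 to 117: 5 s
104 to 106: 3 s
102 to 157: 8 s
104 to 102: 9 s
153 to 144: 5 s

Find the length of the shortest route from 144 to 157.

Shortest distances from 144:
144: 0
153: 5  (via 144)
137: 9  (via 153)
149: 9  (via 144)
102: 10  (via 153)
106: 11  (via 153)
136: 11  (via 102)
117: 12  (via 102)
104: 13  (via 117)
151: 14  (via 153)
152: 15  (via 102)
157: 16  (via 137)
Shortest route: 144 → 153 → 137 → 157 = 16 s.

16 s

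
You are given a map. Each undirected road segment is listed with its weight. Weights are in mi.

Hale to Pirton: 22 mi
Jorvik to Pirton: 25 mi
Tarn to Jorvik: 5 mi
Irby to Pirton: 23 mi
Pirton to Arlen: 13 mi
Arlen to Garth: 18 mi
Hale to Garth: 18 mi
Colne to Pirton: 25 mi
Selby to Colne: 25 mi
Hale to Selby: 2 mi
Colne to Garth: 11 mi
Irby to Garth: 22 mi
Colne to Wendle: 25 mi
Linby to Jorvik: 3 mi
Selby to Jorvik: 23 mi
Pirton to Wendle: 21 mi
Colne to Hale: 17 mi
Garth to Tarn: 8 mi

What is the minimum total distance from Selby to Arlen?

37 mi

Candidate routes:
Selby → Colne → Garth → Arlen: 25+11+18 = 54
Selby → Hale → Pirton → Arlen: 2+22+13 = 37
Selby → Hale → Colne → Garth → Arlen: 2+17+11+18 = 48
Selby → Hale → Garth → Arlen: 2+18+18 = 38
The minimum is 37 mi via Selby → Hale → Pirton → Arlen.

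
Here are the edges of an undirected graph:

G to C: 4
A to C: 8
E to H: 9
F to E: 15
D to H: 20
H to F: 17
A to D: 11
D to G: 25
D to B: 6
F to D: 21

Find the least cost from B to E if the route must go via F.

Shortest B→F: B → D → F = 27
Shortest F→E: F → E = 15
Total via F: 27 + 15 = 42.

42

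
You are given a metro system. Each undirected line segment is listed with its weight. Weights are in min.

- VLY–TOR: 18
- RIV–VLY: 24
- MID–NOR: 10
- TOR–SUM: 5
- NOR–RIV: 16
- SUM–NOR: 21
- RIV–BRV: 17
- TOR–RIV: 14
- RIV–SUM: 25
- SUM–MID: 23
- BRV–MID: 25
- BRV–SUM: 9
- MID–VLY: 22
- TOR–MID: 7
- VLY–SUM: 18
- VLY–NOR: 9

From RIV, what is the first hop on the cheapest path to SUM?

TOR

Candidate routes:
RIV → SUM: 25 = 25
RIV → TOR → SUM: 14+5 = 19
RIV → NOR → SUM: 16+21 = 37
RIV → BRV → SUM: 17+9 = 26
Cheapest is RIV → TOR → SUM at 19 min.
So from RIV the first move is to TOR.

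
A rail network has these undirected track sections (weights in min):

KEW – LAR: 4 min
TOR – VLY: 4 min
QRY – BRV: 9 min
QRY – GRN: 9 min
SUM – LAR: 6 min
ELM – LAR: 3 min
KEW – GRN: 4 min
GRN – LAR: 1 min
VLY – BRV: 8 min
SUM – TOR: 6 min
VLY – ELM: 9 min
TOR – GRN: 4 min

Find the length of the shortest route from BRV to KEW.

Candidate routes:
BRV–QRY–GRN–KEW: 9+9+4 = 22
BRV–VLY–TOR–GRN–KEW: 8+4+4+4 = 20
BRV–QRY–GRN–LAR–KEW: 9+9+1+4 = 23
BRV–VLY–TOR–GRN–LAR–KEW: 8+4+4+1+4 = 21
The minimum is 20 min via BRV–VLY–TOR–GRN–KEW.

20 min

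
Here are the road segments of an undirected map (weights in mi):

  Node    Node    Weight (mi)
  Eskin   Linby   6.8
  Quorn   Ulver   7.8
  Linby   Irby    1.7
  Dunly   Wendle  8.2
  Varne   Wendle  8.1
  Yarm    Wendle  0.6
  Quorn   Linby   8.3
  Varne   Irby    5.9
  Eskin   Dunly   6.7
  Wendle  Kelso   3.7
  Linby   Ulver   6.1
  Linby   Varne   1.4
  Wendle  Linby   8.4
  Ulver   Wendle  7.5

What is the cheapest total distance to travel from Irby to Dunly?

Running Dijkstra from Irby:
Irby: 0
Linby: 1.7  (via Irby)
Varne: 3.1  (via Linby)
Ulver: 7.8  (via Linby)
Eskin: 8.5  (via Linby)
Quorn: 10  (via Linby)
Wendle: 10.1  (via Linby)
Yarm: 10.7  (via Wendle)
Kelso: 13.8  (via Wendle)
Dunly: 15.2  (via Eskin)
Shortest route: Irby → Linby → Eskin → Dunly = 15.2 mi.

15.2 mi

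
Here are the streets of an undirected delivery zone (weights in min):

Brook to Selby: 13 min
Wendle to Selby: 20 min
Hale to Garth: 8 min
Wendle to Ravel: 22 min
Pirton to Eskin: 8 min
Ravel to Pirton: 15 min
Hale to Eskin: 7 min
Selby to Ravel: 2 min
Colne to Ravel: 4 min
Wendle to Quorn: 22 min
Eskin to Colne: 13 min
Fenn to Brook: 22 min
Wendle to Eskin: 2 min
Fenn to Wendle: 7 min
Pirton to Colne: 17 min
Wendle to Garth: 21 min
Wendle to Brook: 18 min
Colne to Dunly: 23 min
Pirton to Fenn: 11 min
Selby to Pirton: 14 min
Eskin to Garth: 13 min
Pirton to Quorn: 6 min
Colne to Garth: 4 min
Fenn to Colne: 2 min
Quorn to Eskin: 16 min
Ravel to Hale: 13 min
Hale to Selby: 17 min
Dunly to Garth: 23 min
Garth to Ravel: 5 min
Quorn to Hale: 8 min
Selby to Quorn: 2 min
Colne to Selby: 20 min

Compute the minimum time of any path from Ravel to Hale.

Compare a few routes:
Ravel → Garth → Hale: 5+8 = 13
Ravel → Selby → Quorn → Hale: 2+2+8 = 12
Ravel → Hale: 13 = 13
The minimum is 12 min via Ravel → Selby → Quorn → Hale.

12 min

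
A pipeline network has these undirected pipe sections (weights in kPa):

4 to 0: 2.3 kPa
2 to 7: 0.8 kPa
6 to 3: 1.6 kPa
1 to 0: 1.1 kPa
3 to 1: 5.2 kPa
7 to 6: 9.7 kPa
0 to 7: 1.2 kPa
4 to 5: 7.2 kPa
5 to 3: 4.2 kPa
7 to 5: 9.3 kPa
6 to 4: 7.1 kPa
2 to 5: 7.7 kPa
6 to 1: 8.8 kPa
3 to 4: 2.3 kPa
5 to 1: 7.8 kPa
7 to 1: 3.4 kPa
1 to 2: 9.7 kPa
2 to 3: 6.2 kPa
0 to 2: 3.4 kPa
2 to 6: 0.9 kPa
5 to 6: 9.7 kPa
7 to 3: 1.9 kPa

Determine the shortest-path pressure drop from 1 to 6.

4 kPa

Settle nodes by increasing distance from 1:
1: 0
0: 1.1  (via 1)
7: 2.3  (via 0)
2: 3.1  (via 7)
4: 3.4  (via 0)
6: 4  (via 2)
Shortest route: 1 → 0 → 7 → 2 → 6 = 4 kPa.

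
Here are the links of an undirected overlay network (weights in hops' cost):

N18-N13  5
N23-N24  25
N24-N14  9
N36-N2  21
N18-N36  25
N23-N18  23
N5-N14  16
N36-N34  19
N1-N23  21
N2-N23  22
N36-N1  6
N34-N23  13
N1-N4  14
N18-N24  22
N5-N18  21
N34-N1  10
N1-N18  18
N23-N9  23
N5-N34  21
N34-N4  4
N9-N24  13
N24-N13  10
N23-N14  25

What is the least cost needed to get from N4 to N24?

Compare a few routes:
N4 - N34 - N23 - N24: 4+13+25 = 42
N4 - N34 - N1 - N18 - N13 - N24: 4+10+18+5+10 = 47
The minimum is 42 hops' cost via N4 - N34 - N23 - N24.

42 hops' cost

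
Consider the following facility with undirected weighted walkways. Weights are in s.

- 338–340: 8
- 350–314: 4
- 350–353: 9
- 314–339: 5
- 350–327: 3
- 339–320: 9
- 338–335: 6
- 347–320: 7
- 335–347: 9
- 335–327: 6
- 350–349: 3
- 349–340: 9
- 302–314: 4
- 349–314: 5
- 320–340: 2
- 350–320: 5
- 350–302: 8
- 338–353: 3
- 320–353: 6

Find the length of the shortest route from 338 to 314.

Shortest distances from 338:
338: 0
353: 3  (via 338)
335: 6  (via 338)
340: 8  (via 338)
320: 9  (via 353)
327: 12  (via 335)
350: 12  (via 353)
347: 15  (via 335)
349: 15  (via 350)
314: 16  (via 350)
Shortest route: 338 → 353 → 350 → 314 = 16 s.

16 s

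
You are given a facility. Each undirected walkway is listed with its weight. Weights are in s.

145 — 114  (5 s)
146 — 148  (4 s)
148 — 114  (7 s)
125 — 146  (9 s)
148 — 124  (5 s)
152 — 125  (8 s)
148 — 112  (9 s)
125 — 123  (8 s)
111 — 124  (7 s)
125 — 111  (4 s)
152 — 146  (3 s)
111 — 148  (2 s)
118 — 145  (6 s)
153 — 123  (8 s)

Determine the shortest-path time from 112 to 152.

16 s

Settle nodes by increasing distance from 112:
112: 0
148: 9  (via 112)
111: 11  (via 148)
146: 13  (via 148)
124: 14  (via 148)
125: 15  (via 111)
114: 16  (via 148)
152: 16  (via 146)
Shortest route: 112 → 148 → 146 → 152 = 16 s.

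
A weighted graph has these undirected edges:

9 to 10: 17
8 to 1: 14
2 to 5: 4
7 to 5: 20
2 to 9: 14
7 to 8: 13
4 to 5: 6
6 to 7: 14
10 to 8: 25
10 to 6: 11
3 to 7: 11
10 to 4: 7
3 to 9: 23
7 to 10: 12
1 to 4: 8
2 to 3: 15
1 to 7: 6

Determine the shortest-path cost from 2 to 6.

28

Enumerating some paths:
2 → 5 → 4 → 1 → 7 → 6: 4+6+8+6+14 = 38
2 → 5 → 7 → 6: 4+20+14 = 38
2 → 5 → 4 → 10 → 6: 4+6+7+11 = 28
2 → 3 → 7 → 6: 15+11+14 = 40
The minimum is 28 via 2 → 5 → 4 → 10 → 6.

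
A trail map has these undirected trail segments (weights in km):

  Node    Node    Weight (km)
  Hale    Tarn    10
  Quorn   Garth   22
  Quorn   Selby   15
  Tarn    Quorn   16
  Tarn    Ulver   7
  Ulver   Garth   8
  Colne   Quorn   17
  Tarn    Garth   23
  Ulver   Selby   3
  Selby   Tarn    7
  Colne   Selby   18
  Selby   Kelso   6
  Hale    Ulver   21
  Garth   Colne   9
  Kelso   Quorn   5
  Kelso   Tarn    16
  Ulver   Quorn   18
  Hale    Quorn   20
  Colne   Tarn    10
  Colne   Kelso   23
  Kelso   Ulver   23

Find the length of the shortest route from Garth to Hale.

Settle nodes by increasing distance from Garth:
Garth: 0
Ulver: 8  (via Garth)
Colne: 9  (via Garth)
Selby: 11  (via Ulver)
Tarn: 15  (via Ulver)
Kelso: 17  (via Selby)
Quorn: 22  (via Garth)
Hale: 25  (via Tarn)
Shortest route: Garth–Ulver–Tarn–Hale = 25 km.

25 km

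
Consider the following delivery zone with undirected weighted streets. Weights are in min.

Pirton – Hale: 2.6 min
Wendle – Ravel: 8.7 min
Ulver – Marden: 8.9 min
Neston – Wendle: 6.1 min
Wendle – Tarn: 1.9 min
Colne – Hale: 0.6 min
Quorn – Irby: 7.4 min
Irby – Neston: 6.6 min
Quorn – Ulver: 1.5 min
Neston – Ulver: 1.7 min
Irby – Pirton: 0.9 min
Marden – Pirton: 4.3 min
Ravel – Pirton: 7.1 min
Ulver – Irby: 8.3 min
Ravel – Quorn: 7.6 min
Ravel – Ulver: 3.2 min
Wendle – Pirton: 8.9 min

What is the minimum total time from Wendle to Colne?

12.1 min

Running Dijkstra from Wendle:
Wendle: 0
Tarn: 1.9  (via Wendle)
Neston: 6.1  (via Wendle)
Ulver: 7.8  (via Neston)
Ravel: 8.7  (via Wendle)
Pirton: 8.9  (via Wendle)
Quorn: 9.3  (via Ulver)
Irby: 9.8  (via Pirton)
Hale: 11.5  (via Pirton)
Colne: 12.1  (via Hale)
Shortest route: Wendle–Pirton–Hale–Colne = 12.1 min.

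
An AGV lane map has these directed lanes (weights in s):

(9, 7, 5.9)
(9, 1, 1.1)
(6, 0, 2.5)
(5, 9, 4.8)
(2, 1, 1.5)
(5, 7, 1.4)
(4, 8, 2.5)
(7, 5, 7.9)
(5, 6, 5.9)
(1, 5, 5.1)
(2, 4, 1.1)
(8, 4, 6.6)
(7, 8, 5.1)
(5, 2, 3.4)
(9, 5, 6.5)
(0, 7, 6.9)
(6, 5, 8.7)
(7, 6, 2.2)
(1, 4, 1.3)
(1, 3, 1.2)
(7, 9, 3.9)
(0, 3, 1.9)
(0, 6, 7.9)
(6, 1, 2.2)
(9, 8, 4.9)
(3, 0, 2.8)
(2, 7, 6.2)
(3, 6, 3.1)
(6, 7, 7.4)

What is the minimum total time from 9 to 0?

5.1 s

Compare a few routes:
9 - 1 - 3 - 0: 1.1+1.2+2.8 = 5.1
9 - 1 - 3 - 6 - 0: 1.1+1.2+3.1+2.5 = 7.9
9 - 1 - 5 - 7 - 6 - 0: 1.1+5.1+1.4+2.2+2.5 = 12.3
9 - 7 - 6 - 0: 5.9+2.2+2.5 = 10.6
The minimum is 5.1 s via 9 - 1 - 3 - 0.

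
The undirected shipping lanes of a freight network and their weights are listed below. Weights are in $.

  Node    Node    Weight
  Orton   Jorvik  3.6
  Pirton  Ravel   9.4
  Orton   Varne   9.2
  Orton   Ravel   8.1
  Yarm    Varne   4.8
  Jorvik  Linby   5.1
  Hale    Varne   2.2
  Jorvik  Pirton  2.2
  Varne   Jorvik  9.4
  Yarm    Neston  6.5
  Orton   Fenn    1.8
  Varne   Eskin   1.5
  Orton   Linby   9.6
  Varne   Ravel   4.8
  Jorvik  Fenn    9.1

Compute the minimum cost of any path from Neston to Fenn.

Running Dijkstra from Neston:
Neston: 0
Yarm: 6.5  (via Neston)
Varne: 11.3  (via Yarm)
Eskin: 12.8  (via Varne)
Hale: 13.5  (via Varne)
Ravel: 16.1  (via Varne)
Orton: 20.5  (via Varne)
Jorvik: 20.7  (via Varne)
Fenn: 22.3  (via Orton)
Shortest route: Neston–Yarm–Varne–Orton–Fenn = $22.3.

$22.3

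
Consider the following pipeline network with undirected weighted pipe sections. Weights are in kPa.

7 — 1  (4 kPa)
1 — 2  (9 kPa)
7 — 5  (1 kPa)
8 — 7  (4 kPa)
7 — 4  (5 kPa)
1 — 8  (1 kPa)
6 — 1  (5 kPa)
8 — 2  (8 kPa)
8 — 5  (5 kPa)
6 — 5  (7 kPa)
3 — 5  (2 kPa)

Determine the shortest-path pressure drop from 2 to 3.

15 kPa

Enumerating some paths:
2 - 8 - 5 - 3: 8+5+2 = 15
2 - 8 - 1 - 7 - 5 - 3: 8+1+4+1+2 = 16
The minimum is 15 kPa via 2 - 8 - 5 - 3.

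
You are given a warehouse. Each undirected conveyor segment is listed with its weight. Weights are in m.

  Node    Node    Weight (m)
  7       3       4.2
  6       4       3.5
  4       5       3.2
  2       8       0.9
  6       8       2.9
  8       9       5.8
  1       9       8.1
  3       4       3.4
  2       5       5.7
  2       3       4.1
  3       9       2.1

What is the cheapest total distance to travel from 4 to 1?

Candidate routes:
4–6–8–2–3–9–1: 3.5+2.9+0.9+4.1+2.1+8.1 = 21.6
4–3–9–1: 3.4+2.1+8.1 = 13.6
4–3–2–8–9–1: 3.4+4.1+0.9+5.8+8.1 = 22.3
4–6–8–9–1: 3.5+2.9+5.8+8.1 = 20.3
The minimum is 13.6 m via 4–3–9–1.

13.6 m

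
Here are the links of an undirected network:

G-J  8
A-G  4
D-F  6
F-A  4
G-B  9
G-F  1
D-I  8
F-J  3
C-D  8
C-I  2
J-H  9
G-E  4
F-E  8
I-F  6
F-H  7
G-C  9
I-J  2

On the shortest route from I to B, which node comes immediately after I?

J

Enumerating some paths:
I → F → G → B: 6+1+9 = 16
I → J → F → G → B: 2+3+1+9 = 15
Cheapest is I → J → F → G → B at 15.
So from I the first move is to J.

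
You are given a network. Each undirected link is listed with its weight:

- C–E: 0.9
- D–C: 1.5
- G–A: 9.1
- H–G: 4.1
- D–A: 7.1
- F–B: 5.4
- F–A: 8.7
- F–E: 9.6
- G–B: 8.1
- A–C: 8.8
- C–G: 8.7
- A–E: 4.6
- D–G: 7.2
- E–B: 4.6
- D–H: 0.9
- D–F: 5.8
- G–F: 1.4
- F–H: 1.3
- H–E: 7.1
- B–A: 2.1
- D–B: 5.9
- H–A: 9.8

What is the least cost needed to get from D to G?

3.6

Candidate routes:
D - H - F - G: 0.9+1.3+1.4 = 3.6
D - H - G: 0.9+4.1 = 5
The minimum is 3.6 via D - H - F - G.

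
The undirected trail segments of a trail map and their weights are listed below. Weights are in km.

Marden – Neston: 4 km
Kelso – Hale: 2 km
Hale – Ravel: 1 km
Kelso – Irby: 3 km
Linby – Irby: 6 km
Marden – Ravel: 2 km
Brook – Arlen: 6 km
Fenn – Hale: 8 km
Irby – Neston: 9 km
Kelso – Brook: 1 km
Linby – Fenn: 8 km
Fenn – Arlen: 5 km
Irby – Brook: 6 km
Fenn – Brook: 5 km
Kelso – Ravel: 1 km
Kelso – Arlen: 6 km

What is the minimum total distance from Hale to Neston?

Running Dijkstra from Hale:
Hale: 0
Ravel: 1  (via Hale)
Kelso: 2  (via Hale)
Marden: 3  (via Ravel)
Brook: 3  (via Kelso)
Irby: 5  (via Kelso)
Neston: 7  (via Marden)
Shortest route: Hale → Ravel → Marden → Neston = 7 km.

7 km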